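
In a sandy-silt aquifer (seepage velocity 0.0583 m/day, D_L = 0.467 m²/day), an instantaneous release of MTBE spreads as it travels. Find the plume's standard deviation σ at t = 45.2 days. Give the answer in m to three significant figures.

Dispersive spreading gives a Gaussian with σ² = 2Dt; advection only shifts the center.
σ = √(2 × 0.467 × 45.2) = 6.50 m.

6.50 m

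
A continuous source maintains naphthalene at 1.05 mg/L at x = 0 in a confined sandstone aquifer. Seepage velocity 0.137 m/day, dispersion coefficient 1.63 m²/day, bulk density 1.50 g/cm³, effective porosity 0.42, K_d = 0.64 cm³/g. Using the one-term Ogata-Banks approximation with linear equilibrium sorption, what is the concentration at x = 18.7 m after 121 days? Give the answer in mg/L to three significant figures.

Retardation factor R = 1 + ρ_b·K_d/n = 1 + 1.50 × 0.64/0.42 = 3.286.
Sorption retards both mechanisms: v_R = v/R = 0.04169 m/day, D_R = D/R = 0.4960 m²/day.
v_R·t = 0.04169 × 121 = 5.04449 m; 2√(D_R t) = 15.49 m; argument = (18.7 − 5.04449)/15.49 = 0.8816.
C = C₀ × ½·erfc(0.8816) = 1.05 × 0.1062 = 0.112 mg/L.

0.112 mg/L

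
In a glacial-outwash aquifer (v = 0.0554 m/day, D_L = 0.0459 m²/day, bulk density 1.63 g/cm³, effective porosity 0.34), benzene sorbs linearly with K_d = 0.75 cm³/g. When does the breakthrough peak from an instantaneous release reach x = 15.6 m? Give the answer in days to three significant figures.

1230 days

Retardation factor R = 1 + ρ_b·K_d/n = 1 + 1.63 × 0.75/0.34 = 4.596.
Sorption retards both mechanisms: v_R = v/R = 0.01205 m/day, D_R = D/R = 0.009987 m²/day.
Peak time from v_R²t² + 2D_R t − x² = 0: t = (√(D_R² + v_R²x²) − D_R)/v_R².
√(D_R² + v_R²x²) = √(0.009987² + 0.01205² × 15.6²) = 0.1882; v_R² = 0.0001452.
t = (0.1882 − 0.009987)/0.0001452 = 1230 days.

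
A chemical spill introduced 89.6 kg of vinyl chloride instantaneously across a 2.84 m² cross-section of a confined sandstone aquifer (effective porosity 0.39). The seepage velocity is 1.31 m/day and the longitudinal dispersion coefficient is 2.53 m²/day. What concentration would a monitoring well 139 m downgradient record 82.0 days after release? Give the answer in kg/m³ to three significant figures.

0.476 kg/m³

For an instantaneous plane source, C(x,t) = M/(n_e·A·√(4πDt)) · exp(−(x−vt)²/(4Dt)), with n_e·A the pore (flow) area.
Plume center vt = 1.31 × 82.0 = 107.42 m, so the well at 139 m is 31.58 m downgradient of the peak.
√(4πDt) = 51.06 m, giving peak height M/(n_e·A·√(4πDt)) = 89.6/(0.39 × 2.84 × 51.06) = 1.584 kg/m³.
(x−vt)²/(4Dt) = (31.58)²/(4 × 2.53 × 82.0) = 1.202; exp(−1.202) = 0.3006.
C = 1.584 × 0.3006 = 0.476 kg/m³.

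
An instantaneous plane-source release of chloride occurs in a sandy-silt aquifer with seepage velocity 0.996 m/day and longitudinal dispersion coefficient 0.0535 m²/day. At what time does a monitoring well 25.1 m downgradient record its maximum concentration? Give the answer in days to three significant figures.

For the 1D instantaneous-source solution, setting ∂C/∂t = 0 at fixed x gives v²t² + 2Dt − x² = 0, so t = (√(D² + v²x²) − D)/v².
√(D² + v²x²) = √(0.0535² + 0.996² × 25.1²) = 25.00; v² = 0.992016.
t = (25.00 − 0.0535)/0.992016 = 25.1 days (vs. the pure-advection estimate x/v = 25.2 d).

25.1 days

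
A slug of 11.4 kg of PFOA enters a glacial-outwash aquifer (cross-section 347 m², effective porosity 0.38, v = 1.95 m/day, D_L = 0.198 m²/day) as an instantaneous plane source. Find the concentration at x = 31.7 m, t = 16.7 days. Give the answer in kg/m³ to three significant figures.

0.0127 kg/m³

For an instantaneous plane source, C(x,t) = M/(n_e·A·√(4πDt)) · exp(−(x−vt)²/(4Dt)), with n_e·A the pore (flow) area.
Plume center vt = 1.95 × 16.7 = 32.565 m, so the well at 31.7 m is 0.865 m upgradient of the peak.
√(4πDt) = 6.446 m, giving peak height M/(n_e·A·√(4πDt)) = 11.4/(0.38 × 347 × 6.446) = 0.01341 kg/m³.
(x−vt)²/(4Dt) = (-0.865)²/(4 × 0.198 × 16.7) = 0.05657; exp(−0.05657) = 0.9450.
C = 0.01341 × 0.9450 = 0.0127 kg/m³.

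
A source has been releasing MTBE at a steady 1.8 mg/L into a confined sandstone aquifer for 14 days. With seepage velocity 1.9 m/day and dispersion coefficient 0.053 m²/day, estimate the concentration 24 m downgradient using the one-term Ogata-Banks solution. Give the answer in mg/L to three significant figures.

1.77 mg/L

For a continuous step input, C/C₀ ≈ ½·erfc((x−vt)/(2√(Dt))).
vt = 1.9 × 14 = 26.6 m and 2√(Dt) = 2√(0.053 × 14) = 1.723 m.
Argument (x−vt)/(2√(Dt)) = (24 − 26.6)/1.723 = -1.509; ½·erfc(-1.509) = 0.9836.
C = 1.8 × 0.9836 = 1.77 mg/L.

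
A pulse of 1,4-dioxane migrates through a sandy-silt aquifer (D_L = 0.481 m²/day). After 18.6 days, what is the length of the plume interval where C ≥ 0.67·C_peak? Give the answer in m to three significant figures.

The plume is Gaussian with σ = √(2Dt) = √(2 × 0.481 × 18.6) = 4.230 m.
C/C_peak = exp(−Δx²/(2σ²)) = 0.67 ⇒ Δx = σ·√(−2 ln 0.67) = 4.230 × 0.8950 = 3.786 m.
Width = 2Δx = 7.57 m.

7.57 m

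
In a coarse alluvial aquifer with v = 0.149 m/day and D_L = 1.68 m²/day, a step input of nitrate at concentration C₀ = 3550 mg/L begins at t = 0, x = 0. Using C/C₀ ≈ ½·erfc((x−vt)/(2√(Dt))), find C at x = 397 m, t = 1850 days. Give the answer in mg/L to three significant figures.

220 mg/L

For a continuous step input, C/C₀ ≈ ½·erfc((x−vt)/(2√(Dt))).
vt = 0.149 × 1850 = 275.65 m and 2√(Dt) = 2√(1.68 × 1850) = 111.5 m.
Argument (x−vt)/(2√(Dt)) = (397 − 275.65)/111.5 = 1.088; ½·erfc(1.088) = 0.06194.
C = 3550 × 0.06194 = 220 mg/L.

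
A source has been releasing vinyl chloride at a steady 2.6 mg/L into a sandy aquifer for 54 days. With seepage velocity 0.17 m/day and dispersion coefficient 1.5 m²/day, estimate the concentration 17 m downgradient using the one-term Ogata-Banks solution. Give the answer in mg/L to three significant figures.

0.701 mg/L

For a continuous step input, C/C₀ ≈ ½·erfc((x−vt)/(2√(Dt))).
vt = 0.17 × 54 = 9.18 m and 2√(Dt) = 2√(1.5 × 54) = 18.00 m.
Argument (x−vt)/(2√(Dt)) = (17 − 9.18)/18.00 = 0.4344; ½·erfc(0.4344) = 0.2695.
C = 2.6 × 0.2695 = 0.701 mg/L.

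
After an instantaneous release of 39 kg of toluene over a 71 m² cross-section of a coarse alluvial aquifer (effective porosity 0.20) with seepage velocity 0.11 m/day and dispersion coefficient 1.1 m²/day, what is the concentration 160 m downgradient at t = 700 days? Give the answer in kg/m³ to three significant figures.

For an instantaneous plane source, C(x,t) = M/(n_e·A·√(4πDt)) · exp(−(x−vt)²/(4Dt)), with n_e·A the pore (flow) area.
Plume center vt = 0.11 × 700 = 77 m, so the well at 160 m is 83 m downgradient of the peak.
√(4πDt) = 98.37 m, giving peak height M/(n_e·A·√(4πDt)) = 39/(0.20 × 71 × 98.37) = 0.02792 kg/m³.
(x−vt)²/(4Dt) = (83)²/(4 × 1.1 × 700) = 2.237; exp(−2.237) = 0.1068.
C = 0.02792 × 0.1068 = 0.00298 kg/m³.

0.00298 kg/m³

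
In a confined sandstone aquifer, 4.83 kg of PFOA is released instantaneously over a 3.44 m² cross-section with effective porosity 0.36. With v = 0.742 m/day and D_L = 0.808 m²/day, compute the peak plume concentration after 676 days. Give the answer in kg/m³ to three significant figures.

The peak of an instantaneous 1D plume sits at x = vt; there the Gaussian factor is 1 and C_max = M/(n_e·A·√(4πDt)), where n_e·A is the pore area the mass is dissolved in.
√(4πDt) = √(4π × 0.808 × 676) = 82.85 m, so C_max = 4.83/(0.36 × 3.44 × 82.85) = 0.0471 kg/m³.

0.0471 kg/m³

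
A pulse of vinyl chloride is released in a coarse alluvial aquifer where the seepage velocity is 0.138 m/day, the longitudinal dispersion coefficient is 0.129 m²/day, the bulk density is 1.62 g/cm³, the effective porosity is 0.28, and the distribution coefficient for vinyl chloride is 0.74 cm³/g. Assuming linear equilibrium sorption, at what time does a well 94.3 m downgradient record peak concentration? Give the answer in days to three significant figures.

3570 days

Retardation factor R = 1 + ρ_b·K_d/n = 1 + 1.62 × 0.74/0.28 = 5.281.
Sorption retards both mechanisms: v_R = v/R = 0.02613 m/day, D_R = D/R = 0.02443 m²/day.
Peak time from v_R²t² + 2D_R t − x² = 0: t = (√(D_R² + v_R²x²) − D_R)/v_R².
√(D_R² + v_R²x²) = √(0.02443² + 0.02613² × 94.3²) = 2.464; v_R² = 0.0006828.
t = (2.464 − 0.02443)/0.0006828 = 3570 days.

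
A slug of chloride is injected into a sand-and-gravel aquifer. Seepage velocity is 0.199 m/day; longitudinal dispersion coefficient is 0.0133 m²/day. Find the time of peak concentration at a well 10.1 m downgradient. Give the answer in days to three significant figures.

50.4 days

For the 1D instantaneous-source solution, setting ∂C/∂t = 0 at fixed x gives v²t² + 2Dt − x² = 0, so t = (√(D² + v²x²) − D)/v².
√(D² + v²x²) = √(0.0133² + 0.199² × 10.1²) = 2.010; v² = 0.039601.
t = (2.010 − 0.0133)/0.039601 = 50.4 days (vs. the pure-advection estimate x/v = 50.8 d).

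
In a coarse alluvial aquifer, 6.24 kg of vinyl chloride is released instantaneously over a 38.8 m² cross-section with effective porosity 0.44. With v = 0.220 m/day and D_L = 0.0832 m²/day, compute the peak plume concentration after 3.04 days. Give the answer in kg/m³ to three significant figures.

The peak of an instantaneous 1D plume sits at x = vt; there the Gaussian factor is 1 and C_max = M/(n_e·A·√(4πDt)), where n_e·A is the pore area the mass is dissolved in.
√(4πDt) = √(4π × 0.0832 × 3.04) = 1.783 m, so C_max = 6.24/(0.44 × 38.8 × 1.783) = 0.205 kg/m³.

0.205 kg/m³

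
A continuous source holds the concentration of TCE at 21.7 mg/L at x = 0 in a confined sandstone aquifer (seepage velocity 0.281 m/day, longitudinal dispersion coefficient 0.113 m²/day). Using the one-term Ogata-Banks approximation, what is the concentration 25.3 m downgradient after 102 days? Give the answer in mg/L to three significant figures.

16.5 mg/L

For a continuous step input, C/C₀ ≈ ½·erfc((x−vt)/(2√(Dt))).
vt = 0.281 × 102 = 28.662 m and 2√(Dt) = 2√(0.113 × 102) = 6.790 m.
Argument (x−vt)/(2√(Dt)) = (25.3 − 28.662)/6.790 = -0.4951; ½·erfc(-0.4951) = 0.7581.
C = 21.7 × 0.7581 = 16.5 mg/L.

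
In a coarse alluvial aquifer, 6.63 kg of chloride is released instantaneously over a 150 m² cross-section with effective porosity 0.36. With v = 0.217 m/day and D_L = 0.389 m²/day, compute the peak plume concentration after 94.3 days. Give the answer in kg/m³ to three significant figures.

The peak of an instantaneous 1D plume sits at x = vt; there the Gaussian factor is 1 and C_max = M/(n_e·A·√(4πDt)), where n_e·A is the pore area the mass is dissolved in.
√(4πDt) = √(4π × 0.389 × 94.3) = 21.47 m, so C_max = 6.63/(0.36 × 150 × 21.47) = 0.00572 kg/m³.

0.00572 kg/m³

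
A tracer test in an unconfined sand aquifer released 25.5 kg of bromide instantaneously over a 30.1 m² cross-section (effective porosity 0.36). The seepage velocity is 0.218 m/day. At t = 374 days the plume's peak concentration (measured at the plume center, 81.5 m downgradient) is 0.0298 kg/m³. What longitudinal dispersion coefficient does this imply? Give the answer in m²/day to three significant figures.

1.33 m²/day

At the plume center C_max = M/(n_e·A·√(4πDt)), so D = M²/(4πt·(n_e·A·C_max)²).
n_e·A·C_max = 0.36 × 30.1 × 0.0298 = 0.3229 kg/m.
D = 25.5²/(4π × 374 × 0.3229²) = 1.33 m²/day.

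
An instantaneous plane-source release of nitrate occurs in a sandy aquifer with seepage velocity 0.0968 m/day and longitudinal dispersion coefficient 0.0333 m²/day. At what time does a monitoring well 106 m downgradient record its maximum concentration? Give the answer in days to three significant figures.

For the 1D instantaneous-source solution, setting ∂C/∂t = 0 at fixed x gives v²t² + 2Dt − x² = 0, so t = (√(D² + v²x²) − D)/v².
√(D² + v²x²) = √(0.0333² + 0.0968² × 106²) = 10.26; v² = 0.00937024.
t = (10.26 − 0.0333)/0.00937024 = 1090 days (vs. the pure-advection estimate x/v = 1100 d).

1090 days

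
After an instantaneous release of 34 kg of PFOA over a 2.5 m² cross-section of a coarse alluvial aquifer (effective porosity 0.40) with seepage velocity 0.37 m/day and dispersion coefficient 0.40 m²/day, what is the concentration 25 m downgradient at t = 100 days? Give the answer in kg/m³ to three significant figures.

For an instantaneous plane source, C(x,t) = M/(n_e·A·√(4πDt)) · exp(−(x−vt)²/(4Dt)), with n_e·A the pore (flow) area.
Plume center vt = 0.37 × 100 = 37 m, so the well at 25 m is 12 m upgradient of the peak.
√(4πDt) = 22.42 m, giving peak height M/(n_e·A·√(4πDt)) = 34/(0.40 × 2.5 × 22.42) = 1.517 kg/m³.
(x−vt)²/(4Dt) = (-12)²/(4 × 0.40 × 100) = 0.9000; exp(−0.9000) = 0.4066.
C = 1.517 × 0.4066 = 0.617 kg/m³.

0.617 kg/m³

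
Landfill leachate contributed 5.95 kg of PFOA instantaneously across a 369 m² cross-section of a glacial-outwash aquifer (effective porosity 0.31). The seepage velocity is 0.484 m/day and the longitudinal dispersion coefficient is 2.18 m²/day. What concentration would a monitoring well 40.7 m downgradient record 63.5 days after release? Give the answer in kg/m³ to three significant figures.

0.00104 kg/m³

For an instantaneous plane source, C(x,t) = M/(n_e·A·√(4πDt)) · exp(−(x−vt)²/(4Dt)), with n_e·A the pore (flow) area.
Plume center vt = 0.484 × 63.5 = 30.734 m, so the well at 40.7 m is 9.966 m downgradient of the peak.
√(4πDt) = 41.71 m, giving peak height M/(n_e·A·√(4πDt)) = 5.95/(0.31 × 369 × 41.71) = 0.001247 kg/m³.
(x−vt)²/(4Dt) = (9.966)²/(4 × 2.18 × 63.5) = 0.1794; exp(−0.1794) = 0.8358.
C = 0.001247 × 0.8358 = 0.00104 kg/m³.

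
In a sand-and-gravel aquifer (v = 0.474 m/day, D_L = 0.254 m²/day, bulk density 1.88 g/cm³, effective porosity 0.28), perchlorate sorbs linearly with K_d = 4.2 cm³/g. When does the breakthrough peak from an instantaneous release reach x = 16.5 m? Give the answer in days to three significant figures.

984 days

Retardation factor R = 1 + ρ_b·K_d/n = 1 + 1.88 × 4.2/0.28 = 29.20.
Sorption retards both mechanisms: v_R = v/R = 0.01623 m/day, D_R = D/R = 0.008699 m²/day.
Peak time from v_R²t² + 2D_R t − x² = 0: t = (√(D_R² + v_R²x²) − D_R)/v_R².
√(D_R² + v_R²x²) = √(0.008699² + 0.01623² × 16.5²) = 0.2679; v_R² = 0.0002634.
t = (0.2679 − 0.008699)/0.0002634 = 984 days.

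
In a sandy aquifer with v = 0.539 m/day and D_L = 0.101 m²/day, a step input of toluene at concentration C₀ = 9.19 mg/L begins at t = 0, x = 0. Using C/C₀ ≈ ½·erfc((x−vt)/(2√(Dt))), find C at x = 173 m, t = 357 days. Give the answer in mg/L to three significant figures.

For a continuous step input, C/C₀ ≈ ½·erfc((x−vt)/(2√(Dt))).
vt = 0.539 × 357 = 192.423 m and 2√(Dt) = 2√(0.101 × 357) = 12.01 m.
Argument (x−vt)/(2√(Dt)) = (173 − 192.423)/12.01 = -1.617; ½·erfc(-1.617) = 0.9889.
C = 9.19 × 0.9889 = 9.09 mg/L.

9.09 mg/L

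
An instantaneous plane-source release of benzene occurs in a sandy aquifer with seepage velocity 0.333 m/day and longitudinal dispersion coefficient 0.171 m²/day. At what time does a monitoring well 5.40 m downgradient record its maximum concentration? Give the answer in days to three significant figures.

For the 1D instantaneous-source solution, setting ∂C/∂t = 0 at fixed x gives v²t² + 2Dt − x² = 0, so t = (√(D² + v²x²) − D)/v².
√(D² + v²x²) = √(0.171² + 0.333² × 5.40²) = 1.806; v² = 0.110889.
t = (1.806 − 0.171)/0.110889 = 14.7 days (vs. the pure-advection estimate x/v = 16.2 d).

14.7 days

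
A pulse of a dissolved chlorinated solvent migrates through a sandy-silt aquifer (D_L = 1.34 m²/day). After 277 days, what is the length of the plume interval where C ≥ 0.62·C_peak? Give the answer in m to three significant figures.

The plume is Gaussian with σ = √(2Dt) = √(2 × 1.34 × 277) = 27.25 m.
C/C_peak = exp(−Δx²/(2σ²)) = 0.62 ⇒ Δx = σ·√(−2 ln 0.62) = 27.25 × 0.9778 = 26.65 m.
Width = 2Δx = 53.3 m.

53.3 m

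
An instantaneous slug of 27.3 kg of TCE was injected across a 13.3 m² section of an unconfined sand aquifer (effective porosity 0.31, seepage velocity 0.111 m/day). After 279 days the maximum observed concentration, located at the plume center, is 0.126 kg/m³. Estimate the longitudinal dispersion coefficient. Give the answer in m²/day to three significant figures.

At the plume center C_max = M/(n_e·A·√(4πDt)), so D = M²/(4πt·(n_e·A·C_max)²).
n_e·A·C_max = 0.31 × 13.3 × 0.126 = 0.5195 kg/m.
D = 27.3²/(4π × 279 × 0.5195²) = 0.788 m²/day.

0.788 m²/day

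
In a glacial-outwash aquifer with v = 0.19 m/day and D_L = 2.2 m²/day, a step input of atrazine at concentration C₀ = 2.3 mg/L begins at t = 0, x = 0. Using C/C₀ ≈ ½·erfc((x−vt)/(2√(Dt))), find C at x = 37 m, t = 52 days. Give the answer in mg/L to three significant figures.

For a continuous step input, C/C₀ ≈ ½·erfc((x−vt)/(2√(Dt))).
vt = 0.19 × 52 = 9.88 m and 2√(Dt) = 2√(2.2 × 52) = 21.39 m.
Argument (x−vt)/(2√(Dt)) = (37 − 9.88)/21.39 = 1.268; ½·erfc(1.268) = 0.03647.
C = 2.3 × 0.03647 = 0.0839 mg/L.

0.0839 mg/L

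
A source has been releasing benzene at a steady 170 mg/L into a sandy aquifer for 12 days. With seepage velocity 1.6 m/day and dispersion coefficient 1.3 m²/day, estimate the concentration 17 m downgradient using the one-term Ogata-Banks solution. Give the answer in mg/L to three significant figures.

For a continuous step input, C/C₀ ≈ ½·erfc((x−vt)/(2√(Dt))).
vt = 1.6 × 12 = 19.2 m and 2√(Dt) = 2√(1.3 × 12) = 7.899 m.
Argument (x−vt)/(2√(Dt)) = (17 − 19.2)/7.899 = -0.2785; ½·erfc(-0.2785) = 0.6532.
C = 170 × 0.6532 = 111 mg/L.

111 mg/L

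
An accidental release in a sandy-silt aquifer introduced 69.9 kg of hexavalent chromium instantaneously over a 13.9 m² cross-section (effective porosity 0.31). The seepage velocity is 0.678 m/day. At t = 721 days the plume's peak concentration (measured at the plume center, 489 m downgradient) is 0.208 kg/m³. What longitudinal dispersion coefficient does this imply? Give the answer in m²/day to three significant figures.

At the plume center C_max = M/(n_e·A·√(4πDt)), so D = M²/(4πt·(n_e·A·C_max)²).
n_e·A·C_max = 0.31 × 13.9 × 0.208 = 0.8963 kg/m.
D = 69.9²/(4π × 721 × 0.8963²) = 0.671 m²/day.

0.671 m²/day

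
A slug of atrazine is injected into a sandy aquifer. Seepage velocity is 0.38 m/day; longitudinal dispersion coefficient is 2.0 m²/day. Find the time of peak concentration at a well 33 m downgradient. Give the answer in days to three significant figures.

For the 1D instantaneous-source solution, setting ∂C/∂t = 0 at fixed x gives v²t² + 2Dt − x² = 0, so t = (√(D² + v²x²) − D)/v².
√(D² + v²x²) = √(2.0² + 0.38² × 33²) = 12.70; v² = 0.1444.
t = (12.70 − 2.0)/0.1444 = 74.1 days (vs. the pure-advection estimate x/v = 86.8 d).

74.1 days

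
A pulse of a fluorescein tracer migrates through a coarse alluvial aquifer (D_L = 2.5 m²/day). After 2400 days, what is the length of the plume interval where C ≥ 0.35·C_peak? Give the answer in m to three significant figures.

317 m

The plume is Gaussian with σ = √(2Dt) = √(2 × 2.5 × 2400) = 109.5 m.
C/C_peak = exp(−Δx²/(2σ²)) = 0.35 ⇒ Δx = σ·√(−2 ln 0.35) = 109.5 × 1.449 = 158.7 m.
Width = 2Δx = 317 m.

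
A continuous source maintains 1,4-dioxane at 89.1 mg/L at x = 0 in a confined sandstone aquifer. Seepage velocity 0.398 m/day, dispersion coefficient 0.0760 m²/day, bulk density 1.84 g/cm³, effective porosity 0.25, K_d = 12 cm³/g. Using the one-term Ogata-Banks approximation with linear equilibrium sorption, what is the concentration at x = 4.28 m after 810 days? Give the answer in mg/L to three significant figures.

25.3 mg/L

Retardation factor R = 1 + ρ_b·K_d/n = 1 + 1.84 × 12/0.25 = 89.32.
Sorption retards both mechanisms: v_R = v/R = 0.004456 m/day, D_R = D/R = 0.0008509 m²/day.
v_R·t = 0.004456 × 810 = 3.60936 m; 2√(D_R t) = 1.660 m; argument = (4.28 − 3.60936)/1.660 = 0.4040.
C = C₀ × ½·erfc(0.4040) = 89.1 × 0.2839 = 25.3 mg/L.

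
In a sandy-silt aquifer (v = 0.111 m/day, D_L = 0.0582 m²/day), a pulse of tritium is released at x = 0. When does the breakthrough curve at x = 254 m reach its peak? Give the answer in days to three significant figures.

For the 1D instantaneous-source solution, setting ∂C/∂t = 0 at fixed x gives v²t² + 2Dt − x² = 0, so t = (√(D² + v²x²) − D)/v².
√(D² + v²x²) = √(0.0582² + 0.111² × 254²) = 28.19; v² = 0.012321.
t = (28.19 − 0.0582)/0.012321 = 2280 days (vs. the pure-advection estimate x/v = 2290 d).

2280 days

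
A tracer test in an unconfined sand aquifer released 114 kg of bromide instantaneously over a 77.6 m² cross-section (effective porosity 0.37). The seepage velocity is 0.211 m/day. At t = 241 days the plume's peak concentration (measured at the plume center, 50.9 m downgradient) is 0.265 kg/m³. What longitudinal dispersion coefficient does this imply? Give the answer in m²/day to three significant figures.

At the plume center C_max = M/(n_e·A·√(4πDt)), so D = M²/(4πt·(n_e·A·C_max)²).
n_e·A·C_max = 0.37 × 77.6 × 0.265 = 7.609 kg/m.
D = 114²/(4π × 241 × 7.609²) = 0.0741 m²/day.

0.0741 m²/day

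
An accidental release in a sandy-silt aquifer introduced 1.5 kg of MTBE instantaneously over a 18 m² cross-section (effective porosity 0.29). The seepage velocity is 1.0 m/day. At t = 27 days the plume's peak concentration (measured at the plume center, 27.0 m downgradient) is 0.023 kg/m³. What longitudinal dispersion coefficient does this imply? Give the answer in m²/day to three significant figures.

At the plume center C_max = M/(n_e·A·√(4πDt)), so D = M²/(4πt·(n_e·A·C_max)²).
n_e·A·C_max = 0.29 × 18 × 0.023 = 0.1201 kg/m.
D = 1.5²/(4π × 27 × 0.1201²) = 0.460 m²/day.

0.460 m²/day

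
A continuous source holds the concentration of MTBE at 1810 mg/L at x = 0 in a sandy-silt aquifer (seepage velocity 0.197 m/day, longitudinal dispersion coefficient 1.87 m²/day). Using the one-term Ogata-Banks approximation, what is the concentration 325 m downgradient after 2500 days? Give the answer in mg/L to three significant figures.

1730 mg/L

For a continuous step input, C/C₀ ≈ ½·erfc((x−vt)/(2√(Dt))).
vt = 0.197 × 2500 = 492.5 m and 2√(Dt) = 2√(1.87 × 2500) = 136.7 m.
Argument (x−vt)/(2√(Dt)) = (325 − 492.5)/136.7 = -1.225; ½·erfc(-1.225) = 0.9584.
C = 1810 × 0.9584 = 1730 mg/L.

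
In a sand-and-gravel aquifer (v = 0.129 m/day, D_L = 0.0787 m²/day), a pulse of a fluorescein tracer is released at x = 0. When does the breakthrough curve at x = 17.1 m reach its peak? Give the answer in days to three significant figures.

For the 1D instantaneous-source solution, setting ∂C/∂t = 0 at fixed x gives v²t² + 2Dt − x² = 0, so t = (√(D² + v²x²) − D)/v².
√(D² + v²x²) = √(0.0787² + 0.129² × 17.1²) = 2.207; v² = 0.016641.
t = (2.207 − 0.0787)/0.016641 = 128 days (vs. the pure-advection estimate x/v = 133 d).

128 days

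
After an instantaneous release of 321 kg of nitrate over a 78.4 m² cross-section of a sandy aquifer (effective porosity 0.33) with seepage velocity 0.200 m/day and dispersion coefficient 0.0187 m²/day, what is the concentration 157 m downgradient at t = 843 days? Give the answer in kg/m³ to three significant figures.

0.104 kg/m³

For an instantaneous plane source, C(x,t) = M/(n_e·A·√(4πDt)) · exp(−(x−vt)²/(4Dt)), with n_e·A the pore (flow) area.
Plume center vt = 0.200 × 843 = 168.6 m, so the well at 157 m is 11.6 m upgradient of the peak.
√(4πDt) = 14.07 m, giving peak height M/(n_e·A·√(4πDt)) = 321/(0.33 × 78.4 × 14.07) = 0.8818 kg/m³.
(x−vt)²/(4Dt) = (-11.6)²/(4 × 0.0187 × 843) = 2.134; exp(−2.134) = 0.1184.
C = 0.8818 × 0.1184 = 0.104 kg/m³.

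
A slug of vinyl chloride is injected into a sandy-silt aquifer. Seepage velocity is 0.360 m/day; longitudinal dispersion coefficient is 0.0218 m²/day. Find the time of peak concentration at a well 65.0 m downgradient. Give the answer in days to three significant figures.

180 days

For the 1D instantaneous-source solution, setting ∂C/∂t = 0 at fixed x gives v²t² + 2Dt − x² = 0, so t = (√(D² + v²x²) − D)/v².
√(D² + v²x²) = √(0.0218² + 0.360² × 65.0²) = 23.40; v² = 0.1296.
t = (23.40 − 0.0218)/0.1296 = 180 days (vs. the pure-advection estimate x/v = 181 d).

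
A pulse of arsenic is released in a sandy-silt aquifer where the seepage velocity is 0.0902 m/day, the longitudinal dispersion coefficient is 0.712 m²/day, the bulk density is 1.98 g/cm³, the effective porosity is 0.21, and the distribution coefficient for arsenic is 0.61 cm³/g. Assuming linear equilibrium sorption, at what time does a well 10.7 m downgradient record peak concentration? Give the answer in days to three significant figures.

Retardation factor R = 1 + ρ_b·K_d/n = 1 + 1.98 × 0.61/0.21 = 6.751.
Sorption retards both mechanisms: v_R = v/R = 0.01336 m/day, D_R = D/R = 0.1055 m²/day.
Peak time from v_R²t² + 2D_R t − x² = 0: t = (√(D_R² + v_R²x²) − D_R)/v_R².
√(D_R² + v_R²x²) = √(0.1055² + 0.01336² × 10.7²) = 0.1777; v_R² = 0.0001785.
t = (0.1777 − 0.1055)/0.0001785 = 404 days.

404 days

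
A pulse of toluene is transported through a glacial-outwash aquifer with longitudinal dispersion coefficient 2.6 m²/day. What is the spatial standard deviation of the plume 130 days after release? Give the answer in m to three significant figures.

26.0 m

Dispersive spreading gives a Gaussian with σ² = 2Dt; advection only shifts the center.
σ = √(2 × 2.6 × 130) = 26.0 m.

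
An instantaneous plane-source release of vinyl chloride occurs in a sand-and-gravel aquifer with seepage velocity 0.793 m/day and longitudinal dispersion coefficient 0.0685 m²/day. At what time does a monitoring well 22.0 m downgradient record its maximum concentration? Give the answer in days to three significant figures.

27.6 days

For the 1D instantaneous-source solution, setting ∂C/∂t = 0 at fixed x gives v²t² + 2Dt − x² = 0, so t = (√(D² + v²x²) − D)/v².
√(D² + v²x²) = √(0.0685² + 0.793² × 22.0²) = 17.45; v² = 0.628849.
t = (17.45 − 0.0685)/0.628849 = 27.6 days (vs. the pure-advection estimate x/v = 27.7 d).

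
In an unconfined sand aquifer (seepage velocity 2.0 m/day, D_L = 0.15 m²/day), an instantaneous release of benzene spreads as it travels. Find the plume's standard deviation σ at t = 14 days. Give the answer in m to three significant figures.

2.05 m

Dispersive spreading gives a Gaussian with σ² = 2Dt; advection only shifts the center.
σ = √(2 × 0.15 × 14) = 2.05 m.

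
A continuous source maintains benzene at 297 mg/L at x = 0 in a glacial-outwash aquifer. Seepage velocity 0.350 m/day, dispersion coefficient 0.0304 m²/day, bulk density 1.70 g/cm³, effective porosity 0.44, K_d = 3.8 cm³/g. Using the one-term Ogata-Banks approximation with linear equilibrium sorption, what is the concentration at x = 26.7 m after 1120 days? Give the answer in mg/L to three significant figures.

61.5 mg/L

Retardation factor R = 1 + ρ_b·K_d/n = 1 + 1.70 × 3.8/0.44 = 15.68.
Sorption retards both mechanisms: v_R = v/R = 0.02232 m/day, D_R = D/R = 0.001939 m²/day.
v_R·t = 0.02232 × 1120 = 24.9984 m; 2√(D_R t) = 2.947 m; argument = (26.7 − 24.9984)/2.947 = 0.5774.
C = C₀ × ½·erfc(0.5774) = 297 × 0.2071 = 61.5 mg/L.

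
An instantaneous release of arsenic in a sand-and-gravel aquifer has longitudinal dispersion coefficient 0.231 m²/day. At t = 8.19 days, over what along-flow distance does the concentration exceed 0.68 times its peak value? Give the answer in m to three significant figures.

The plume is Gaussian with σ = √(2Dt) = √(2 × 0.231 × 8.19) = 1.945 m.
C/C_peak = exp(−Δx²/(2σ²)) = 0.68 ⇒ Δx = σ·√(−2 ln 0.68) = 1.945 × 0.8783 = 1.708 m.
Width = 2Δx = 3.42 m.

3.42 m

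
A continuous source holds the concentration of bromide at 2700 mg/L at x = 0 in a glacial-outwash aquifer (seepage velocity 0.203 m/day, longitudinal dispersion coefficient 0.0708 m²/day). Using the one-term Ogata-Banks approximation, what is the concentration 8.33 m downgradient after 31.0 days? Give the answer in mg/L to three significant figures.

447 mg/L

For a continuous step input, C/C₀ ≈ ½·erfc((x−vt)/(2√(Dt))).
vt = 0.203 × 31.0 = 6.293 m and 2√(Dt) = 2√(0.0708 × 31.0) = 2.963 m.
Argument (x−vt)/(2√(Dt)) = (8.33 − 6.293)/2.963 = 0.6875; ½·erfc(0.6875) = 0.1655.
C = 2700 × 0.1655 = 447 mg/L.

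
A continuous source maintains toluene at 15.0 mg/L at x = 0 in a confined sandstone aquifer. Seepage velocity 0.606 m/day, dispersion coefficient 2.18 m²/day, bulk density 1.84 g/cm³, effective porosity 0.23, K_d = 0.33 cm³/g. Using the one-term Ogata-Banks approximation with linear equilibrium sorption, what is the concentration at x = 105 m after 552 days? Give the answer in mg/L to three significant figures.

Retardation factor R = 1 + ρ_b·K_d/n = 1 + 1.84 × 0.33/0.23 = 3.640.
Sorption retards both mechanisms: v_R = v/R = 0.1665 m/day, D_R = D/R = 0.5989 m²/day.
v_R·t = 0.1665 × 552 = 91.908 m; 2√(D_R t) = 36.36 m; argument = (105 − 91.908)/36.36 = 0.3601.
C = C₀ × ½·erfc(0.3601) = 15.0 × 0.3053 = 4.58 mg/L.

4.58 mg/L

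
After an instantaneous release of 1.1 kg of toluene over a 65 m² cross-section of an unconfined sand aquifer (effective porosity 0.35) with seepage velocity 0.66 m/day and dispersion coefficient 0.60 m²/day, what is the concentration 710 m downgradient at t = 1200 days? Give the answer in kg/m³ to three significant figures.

For an instantaneous plane source, C(x,t) = M/(n_e·A·√(4πDt)) · exp(−(x−vt)²/(4Dt)), with n_e·A the pore (flow) area.
Plume center vt = 0.66 × 1200 = 792 m, so the well at 710 m is 82 m upgradient of the peak.
√(4πDt) = 95.12 m, giving peak height M/(n_e·A·√(4πDt)) = 1.1/(0.35 × 65 × 95.12) = 0.0005083 kg/m³.
(x−vt)²/(4Dt) = (-82)²/(4 × 0.60 × 1200) = 2.335; exp(−2.335) = 0.09681.
C = 0.0005083 × 0.09681 = 4.92e-05 kg/m³.

4.92e-05 kg/m³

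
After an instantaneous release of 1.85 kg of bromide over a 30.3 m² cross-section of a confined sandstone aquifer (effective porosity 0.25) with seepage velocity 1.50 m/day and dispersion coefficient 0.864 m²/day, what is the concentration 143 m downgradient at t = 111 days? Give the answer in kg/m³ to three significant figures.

For an instantaneous plane source, C(x,t) = M/(n_e·A·√(4πDt)) · exp(−(x−vt)²/(4Dt)), with n_e·A the pore (flow) area.
Plume center vt = 1.50 × 111 = 166.5 m, so the well at 143 m is 23.5 m upgradient of the peak.
√(4πDt) = 34.72 m, giving peak height M/(n_e·A·√(4πDt)) = 1.85/(0.25 × 30.3 × 34.72) = 0.007034 kg/m³.
(x−vt)²/(4Dt) = (-23.5)²/(4 × 0.864 × 111) = 1.440; exp(−1.440) = 0.2369.
C = 0.007034 × 0.2369 = 0.00167 kg/m³.

0.00167 kg/m³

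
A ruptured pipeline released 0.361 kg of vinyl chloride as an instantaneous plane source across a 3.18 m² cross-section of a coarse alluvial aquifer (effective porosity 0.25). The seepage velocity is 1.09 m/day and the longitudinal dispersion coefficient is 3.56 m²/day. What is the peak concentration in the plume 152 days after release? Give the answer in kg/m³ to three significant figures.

0.00551 kg/m³

The peak of an instantaneous 1D plume sits at x = vt; there the Gaussian factor is 1 and C_max = M/(n_e·A·√(4πDt)), where n_e·A is the pore area the mass is dissolved in.
√(4πDt) = √(4π × 3.56 × 152) = 82.46 m, so C_max = 0.361/(0.25 × 3.18 × 82.46) = 0.00551 kg/m³.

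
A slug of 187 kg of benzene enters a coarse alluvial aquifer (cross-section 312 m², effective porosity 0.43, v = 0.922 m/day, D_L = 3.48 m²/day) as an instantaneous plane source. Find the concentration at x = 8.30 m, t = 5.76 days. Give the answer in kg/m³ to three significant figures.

For an instantaneous plane source, C(x,t) = M/(n_e·A·√(4πDt)) · exp(−(x−vt)²/(4Dt)), with n_e·A the pore (flow) area.
Plume center vt = 0.922 × 5.76 = 5.31072 m, so the well at 8.30 m is 2.98928 m downgradient of the peak.
√(4πDt) = 15.87 m, giving peak height M/(n_e·A·√(4πDt)) = 187/(0.43 × 312 × 15.87) = 0.08783 kg/m³.
(x−vt)²/(4Dt) = (2.98928)²/(4 × 3.48 × 5.76) = 0.1114; exp(−0.1114) = 0.8946.
C = 0.08783 × 0.8946 = 0.0786 kg/m³.

0.0786 kg/m³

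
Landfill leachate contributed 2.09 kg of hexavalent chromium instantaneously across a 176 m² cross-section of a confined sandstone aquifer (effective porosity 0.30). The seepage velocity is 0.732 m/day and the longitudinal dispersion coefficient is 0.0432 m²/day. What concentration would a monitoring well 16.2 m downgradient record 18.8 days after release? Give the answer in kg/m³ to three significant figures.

For an instantaneous plane source, C(x,t) = M/(n_e·A·√(4πDt)) · exp(−(x−vt)²/(4Dt)), with n_e·A the pore (flow) area.
Plume center vt = 0.732 × 18.8 = 13.7616 m, so the well at 16.2 m is 2.4384 m downgradient of the peak.
√(4πDt) = 3.195 m, giving peak height M/(n_e·A·√(4πDt)) = 2.09/(0.30 × 176 × 3.195) = 0.01239 kg/m³.
(x−vt)²/(4Dt) = (2.4384)²/(4 × 0.0432 × 18.8) = 1.830; exp(−1.830) = 0.1604.
C = 0.01239 × 0.1604 = 0.00199 kg/m³.

0.00199 kg/m³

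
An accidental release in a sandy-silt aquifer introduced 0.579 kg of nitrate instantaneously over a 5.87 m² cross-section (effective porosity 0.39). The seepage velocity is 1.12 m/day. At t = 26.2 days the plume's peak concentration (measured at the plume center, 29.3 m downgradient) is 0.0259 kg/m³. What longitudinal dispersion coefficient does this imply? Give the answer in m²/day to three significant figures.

At the plume center C_max = M/(n_e·A·√(4πDt)), so D = M²/(4πt·(n_e·A·C_max)²).
n_e·A·C_max = 0.39 × 5.87 × 0.0259 = 0.05929 kg/m.
D = 0.579²/(4π × 26.2 × 0.05929²) = 0.290 m²/day.

0.290 m²/day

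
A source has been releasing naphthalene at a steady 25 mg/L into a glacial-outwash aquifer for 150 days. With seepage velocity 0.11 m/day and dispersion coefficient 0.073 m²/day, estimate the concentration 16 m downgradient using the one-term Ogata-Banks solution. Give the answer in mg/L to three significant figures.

For a continuous step input, C/C₀ ≈ ½·erfc((x−vt)/(2√(Dt))).
vt = 0.11 × 150 = 16.5 m and 2√(Dt) = 2√(0.073 × 150) = 6.618 m.
Argument (x−vt)/(2√(Dt)) = (16 − 16.5)/6.618 = -0.07555; ½·erfc(-0.07555) = 0.5425.
C = 25 × 0.5425 = 13.6 mg/L.

13.6 mg/L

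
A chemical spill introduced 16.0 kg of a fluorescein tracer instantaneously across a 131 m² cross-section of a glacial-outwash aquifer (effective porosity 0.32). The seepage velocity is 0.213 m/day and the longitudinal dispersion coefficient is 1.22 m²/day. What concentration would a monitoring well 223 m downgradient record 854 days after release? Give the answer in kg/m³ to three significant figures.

For an instantaneous plane source, C(x,t) = M/(n_e·A·√(4πDt)) · exp(−(x−vt)²/(4Dt)), with n_e·A the pore (flow) area.
Plume center vt = 0.213 × 854 = 181.902 m, so the well at 223 m is 41.098 m downgradient of the peak.
√(4πDt) = 114.4 m, giving peak height M/(n_e·A·√(4πDt)) = 16.0/(0.32 × 131 × 114.4) = 0.003336 kg/m³.
(x−vt)²/(4Dt) = (41.098)²/(4 × 1.22 × 854) = 0.4053; exp(−0.4053) = 0.6668.
C = 0.003336 × 0.6668 = 0.00222 kg/m³.

0.00222 kg/m³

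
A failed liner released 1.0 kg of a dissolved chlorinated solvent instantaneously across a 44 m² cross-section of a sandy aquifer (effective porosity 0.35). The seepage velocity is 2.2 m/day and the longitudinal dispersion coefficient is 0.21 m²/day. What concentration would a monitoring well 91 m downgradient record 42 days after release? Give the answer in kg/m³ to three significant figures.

For an instantaneous plane source, C(x,t) = M/(n_e·A·√(4πDt)) · exp(−(x−vt)²/(4Dt)), with n_e·A the pore (flow) area.
Plume center vt = 2.2 × 42 = 92.4 m, so the well at 91 m is 1.4 m upgradient of the peak.
√(4πDt) = 10.53 m, giving peak height M/(n_e·A·√(4πDt)) = 1.0/(0.35 × 44 × 10.53) = 0.006167 kg/m³.
(x−vt)²/(4Dt) = (-1.4)²/(4 × 0.21 × 42) = 0.05556; exp(−0.05556) = 0.9460.
C = 0.006167 × 0.9460 = 0.00583 kg/m³.

0.00583 kg/m³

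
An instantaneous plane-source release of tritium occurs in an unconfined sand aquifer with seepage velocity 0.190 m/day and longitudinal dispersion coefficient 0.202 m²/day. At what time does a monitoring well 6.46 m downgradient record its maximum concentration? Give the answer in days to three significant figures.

For the 1D instantaneous-source solution, setting ∂C/∂t = 0 at fixed x gives v²t² + 2Dt − x² = 0, so t = (√(D² + v²x²) − D)/v².
√(D² + v²x²) = √(0.202² + 0.190² × 6.46²) = 1.244; v² = 0.0361.
t = (1.244 − 0.202)/0.0361 = 28.9 days (vs. the pure-advection estimate x/v = 34.0 d).

28.9 days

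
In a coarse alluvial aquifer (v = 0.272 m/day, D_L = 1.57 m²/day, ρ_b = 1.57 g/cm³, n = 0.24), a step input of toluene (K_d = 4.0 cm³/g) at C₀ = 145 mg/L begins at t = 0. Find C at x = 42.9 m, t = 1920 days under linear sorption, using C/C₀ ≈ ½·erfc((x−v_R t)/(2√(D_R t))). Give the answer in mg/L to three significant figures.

Retardation factor R = 1 + ρ_b·K_d/n = 1 + 1.57 × 4.0/0.24 = 27.17.
Sorption retards both mechanisms: v_R = v/R = 0.01001 m/day, D_R = D/R = 0.05778 m²/day.
v_R·t = 0.01001 × 1920 = 19.2192 m; 2√(D_R t) = 21.07 m; argument = (42.9 − 19.2192)/21.07 = 1.124.
C = C₀ × ½·erfc(1.124) = 145 × 0.05597 = 8.12 mg/L.

8.12 mg/L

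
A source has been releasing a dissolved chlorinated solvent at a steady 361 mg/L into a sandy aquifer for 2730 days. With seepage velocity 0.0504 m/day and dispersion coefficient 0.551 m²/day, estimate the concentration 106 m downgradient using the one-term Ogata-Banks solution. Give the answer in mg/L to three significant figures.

259 mg/L

For a continuous step input, C/C₀ ≈ ½·erfc((x−vt)/(2√(Dt))).
vt = 0.0504 × 2730 = 137.592 m and 2√(Dt) = 2√(0.551 × 2730) = 77.57 m.
Argument (x−vt)/(2√(Dt)) = (106 − 137.592)/77.57 = -0.4073; ½·erfc(-0.4073) = 0.7177.
C = 361 × 0.7177 = 259 mg/L.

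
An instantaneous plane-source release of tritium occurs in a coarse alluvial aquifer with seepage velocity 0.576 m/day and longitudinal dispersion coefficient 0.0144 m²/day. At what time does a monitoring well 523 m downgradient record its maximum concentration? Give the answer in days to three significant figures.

908 days

For the 1D instantaneous-source solution, setting ∂C/∂t = 0 at fixed x gives v²t² + 2Dt − x² = 0, so t = (√(D² + v²x²) − D)/v².
√(D² + v²x²) = √(0.0144² + 0.576² × 523²) = 301.2; v² = 0.331776.
t = (301.2 − 0.0144)/0.331776 = 908 days (vs. the pure-advection estimate x/v = 908 d).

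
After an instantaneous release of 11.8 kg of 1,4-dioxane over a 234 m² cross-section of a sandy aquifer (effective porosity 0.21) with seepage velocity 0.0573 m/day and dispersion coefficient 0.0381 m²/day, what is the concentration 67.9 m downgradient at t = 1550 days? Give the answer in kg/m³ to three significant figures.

0.00138 kg/m³

For an instantaneous plane source, C(x,t) = M/(n_e·A·√(4πDt)) · exp(−(x−vt)²/(4Dt)), with n_e·A the pore (flow) area.
Plume center vt = 0.0573 × 1550 = 88.815 m, so the well at 67.9 m is 20.915 m upgradient of the peak.
√(4πDt) = 27.24 m, giving peak height M/(n_e·A·√(4πDt)) = 11.8/(0.21 × 234 × 27.24) = 0.008815 kg/m³.
(x−vt)²/(4Dt) = (-20.915)²/(4 × 0.0381 × 1550) = 1.852; exp(−1.852) = 0.1569.
C = 0.008815 × 0.1569 = 0.00138 kg/m³.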